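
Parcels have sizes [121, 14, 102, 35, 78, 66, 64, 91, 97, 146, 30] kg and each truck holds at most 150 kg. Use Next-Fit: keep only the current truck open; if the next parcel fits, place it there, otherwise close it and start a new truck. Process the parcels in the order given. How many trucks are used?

truck 1: place 121 kg, 29 kg left
truck 1: place 14 kg, 15 kg left
truck 2: place 102 kg, 48 kg left
truck 2: place 35 kg, 13 kg left
truck 3: place 78 kg, 72 kg left
truck 3: place 66 kg, 6 kg left
truck 4: place 64 kg, 86 kg left
truck 5: place 91 kg, 59 kg left
truck 6: place 97 kg, 53 kg left
truck 7: place 146 kg, 4 kg left
truck 8: place 30 kg, 120 kg left
Final trucks: [121,14] [102,35] [78,66] [64] [91] [97] [146] [30].

8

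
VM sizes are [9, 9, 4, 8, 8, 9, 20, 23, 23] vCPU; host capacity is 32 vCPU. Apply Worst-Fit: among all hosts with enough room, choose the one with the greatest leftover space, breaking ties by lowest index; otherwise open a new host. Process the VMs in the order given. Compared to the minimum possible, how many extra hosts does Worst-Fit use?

1

Worst-Fit: [9,9,4,8] [8,9] [20] [23] [23] → 5 hosts.
Total size 113 vCPU; any packing needs at least ⌈113/32⌉ = 4 hosts.
An optimal packing achieves that bound: [23,9] [23,9] [20,9] [8,8,4] → 4 hosts.
Excess: 5 − 4 = 1.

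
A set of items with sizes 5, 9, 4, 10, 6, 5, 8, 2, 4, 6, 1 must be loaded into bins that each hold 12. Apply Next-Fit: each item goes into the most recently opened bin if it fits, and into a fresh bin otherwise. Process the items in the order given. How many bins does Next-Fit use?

bin 1: place 5, 7 left
bin 2: place 9, 3 left
bin 3: place 4, 8 left
bin 4: place 10, 2 left
bin 5: place 6, 6 left
bin 5: place 5, 1 left
bin 6: place 8, 4 left
bin 6: place 2, 2 left
bin 7: place 4, 8 left
bin 7: place 6, 2 left
bin 7: place 1, 1 left
Final bins: [5] [9] [4] [10] [6,5] [8,2] [4,6,1].

7 bins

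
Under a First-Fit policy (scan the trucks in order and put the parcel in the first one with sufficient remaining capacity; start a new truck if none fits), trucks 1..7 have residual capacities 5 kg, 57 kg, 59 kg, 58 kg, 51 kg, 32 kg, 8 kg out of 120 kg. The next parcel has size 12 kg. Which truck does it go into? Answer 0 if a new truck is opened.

2

Trucks with room: truck 2 (57 kg), truck 3 (59 kg), truck 4 (58 kg), truck 5 (51 kg), truck 6 (32 kg).
The first with room is truck 2.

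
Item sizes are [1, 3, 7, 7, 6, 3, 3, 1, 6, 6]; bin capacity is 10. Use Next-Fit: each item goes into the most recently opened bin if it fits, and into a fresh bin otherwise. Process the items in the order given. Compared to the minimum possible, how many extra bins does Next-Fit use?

1

Next-Fit: [1,3] [7] [7] [6,3] [3,1,6] [6] → 6 bins.
Total size 43; any packing needs at least ⌈43/10⌉ = 5 bins.
An optimal packing achieves that bound: [7,3] [7,3] [6,3,1] [6,1] [6] → 5 bins.
Excess: 6 − 5 = 1.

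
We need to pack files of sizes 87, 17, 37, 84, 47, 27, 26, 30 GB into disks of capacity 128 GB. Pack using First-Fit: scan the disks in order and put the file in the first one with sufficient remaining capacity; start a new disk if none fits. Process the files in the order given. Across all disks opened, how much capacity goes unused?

disk 1: place 87 GB, 41 GB left
disk 1: place 17 GB, 24 GB left
disk 2: place 37 GB, 91 GB left
disk 2: place 84 GB, 7 GB left
disk 3: place 47 GB, 81 GB left
disk 3: place 27 GB, 54 GB left
disk 3: place 26 GB, 28 GB left
disk 4: place 30 GB, 98 GB left
4 disks × 128 GB = 512 GB; used 355 GB; unused 157 GB.

157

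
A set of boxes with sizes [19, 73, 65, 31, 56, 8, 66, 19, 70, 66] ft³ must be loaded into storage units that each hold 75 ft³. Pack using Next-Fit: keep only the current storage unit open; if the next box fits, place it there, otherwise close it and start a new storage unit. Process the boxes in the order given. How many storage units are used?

9 storage units

storage unit 1: place 19 ft³, 56 ft³ left
storage unit 2: place 73 ft³, 2 ft³ left
storage unit 3: place 65 ft³, 10 ft³ left
storage unit 4: place 31 ft³, 44 ft³ left
storage unit 5: place 56 ft³, 19 ft³ left
storage unit 5: place 8 ft³, 11 ft³ left
storage unit 6: place 66 ft³, 9 ft³ left
storage unit 7: place 19 ft³, 56 ft³ left
storage unit 8: place 70 ft³, 5 ft³ left
storage unit 9: place 66 ft³, 9 ft³ left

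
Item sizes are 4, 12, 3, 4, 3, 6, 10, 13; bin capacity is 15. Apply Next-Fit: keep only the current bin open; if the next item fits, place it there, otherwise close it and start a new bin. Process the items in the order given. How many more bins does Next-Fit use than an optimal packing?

Next-Fit: [4] [12,3] [4,3,6] [10] [13] → 5 bins.
Total size 55; any packing needs at least ⌈55/15⌉ = 4 bins.
An optimal packing achieves that bound: [13] [12,3] [10,4] [6,4,3] → 4 bins.
Excess: 5 − 4 = 1.

1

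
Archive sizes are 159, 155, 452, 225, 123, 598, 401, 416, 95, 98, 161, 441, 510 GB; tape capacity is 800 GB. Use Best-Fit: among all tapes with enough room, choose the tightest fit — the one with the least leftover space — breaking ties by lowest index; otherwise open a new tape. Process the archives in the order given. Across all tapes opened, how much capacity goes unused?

159 GB → tape 1 (remaining 641 GB)
155 GB → tape 1 (remaining 486 GB)
452 GB → tape 1 (remaining 34 GB)
225 GB → tape 2 (remaining 575 GB)
123 GB → tape 2 (remaining 452 GB)
598 GB → tape 3 (remaining 202 GB)
401 GB → tape 2 (remaining 51 GB)
416 GB → tape 4 (remaining 384 GB)
95 GB → tape 3 (remaining 107 GB)
98 GB → tape 3 (remaining 9 GB)
161 GB → tape 4 (remaining 223 GB)
441 GB → tape 5 (remaining 359 GB)
510 GB → tape 6 (remaining 290 GB)
6 tapes × 800 GB = 4800 GB; used 3834 GB; unused 966 GB.

966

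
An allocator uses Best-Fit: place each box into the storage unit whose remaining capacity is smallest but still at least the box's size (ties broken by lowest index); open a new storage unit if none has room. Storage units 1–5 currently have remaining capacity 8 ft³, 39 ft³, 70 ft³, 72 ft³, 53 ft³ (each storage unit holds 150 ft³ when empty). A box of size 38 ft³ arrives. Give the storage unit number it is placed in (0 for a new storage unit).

Storage units with room: storage unit 2 (39 ft³), storage unit 3 (70 ft³), storage unit 4 (72 ft³), storage unit 5 (53 ft³).
Tightest fit is storage unit 2 with 39 ft³ free.

2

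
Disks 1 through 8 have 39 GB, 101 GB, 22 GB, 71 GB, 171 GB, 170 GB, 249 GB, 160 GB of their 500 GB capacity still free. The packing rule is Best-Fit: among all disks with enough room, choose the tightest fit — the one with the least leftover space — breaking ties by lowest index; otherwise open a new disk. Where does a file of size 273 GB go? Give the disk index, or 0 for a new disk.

0

No disk has ≥ 273 GB free, so a new disk is opened.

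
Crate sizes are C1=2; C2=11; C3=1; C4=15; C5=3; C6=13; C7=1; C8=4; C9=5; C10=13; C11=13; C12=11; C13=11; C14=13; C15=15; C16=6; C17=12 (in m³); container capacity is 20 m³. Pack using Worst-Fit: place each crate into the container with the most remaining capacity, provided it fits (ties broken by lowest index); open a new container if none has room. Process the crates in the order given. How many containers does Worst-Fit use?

10 containers

C1 (2 m³) → container 1 (remaining 18 m³)
C2 (11 m³) → container 1 (remaining 7 m³)
C3 (1 m³) → container 1 (remaining 6 m³)
C4 (15 m³) → container 2 (remaining 5 m³)
C5 (3 m³) → container 1 (remaining 3 m³)
C6 (13 m³) → container 3 (remaining 7 m³)
C7 (1 m³) → container 3 (remaining 6 m³)
C8 (4 m³) → container 3 (remaining 2 m³)
C9 (5 m³) → container 2 (remaining 0 m³)
C10 (13 m³) → container 4 (remaining 7 m³)
C11 (13 m³) → container 5 (remaining 7 m³)
C12 (11 m³) → container 6 (remaining 9 m³)
C13 (11 m³) → container 7 (remaining 9 m³)
C14 (13 m³) → container 8 (remaining 7 m³)
C15 (15 m³) → container 9 (remaining 5 m³)
C16 (6 m³) → container 6 (remaining 3 m³)
C17 (12 m³) → container 10 (remaining 8 m³)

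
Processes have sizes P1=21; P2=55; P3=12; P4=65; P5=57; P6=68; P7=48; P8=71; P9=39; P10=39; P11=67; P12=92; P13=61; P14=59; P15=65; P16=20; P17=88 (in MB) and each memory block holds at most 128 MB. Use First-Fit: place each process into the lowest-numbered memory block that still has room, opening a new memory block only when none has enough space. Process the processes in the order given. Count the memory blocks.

P1 (21 MB) → memory block 1 (remaining 107 MB)
P2 (55 MB) → memory block 1 (remaining 52 MB)
P3 (12 MB) → memory block 1 (remaining 40 MB)
P4 (65 MB) → memory block 2 (remaining 63 MB)
P5 (57 MB) → memory block 2 (remaining 6 MB)
P6 (68 MB) → memory block 3 (remaining 60 MB)
P7 (48 MB) → memory block 3 (remaining 12 MB)
P8 (71 MB) → memory block 4 (remaining 57 MB)
P9 (39 MB) → memory block 1 (remaining 1 MB)
P10 (39 MB) → memory block 4 (remaining 18 MB)
P11 (67 MB) → memory block 5 (remaining 61 MB)
P12 (92 MB) → memory block 6 (remaining 36 MB)
P13 (61 MB) → memory block 5 (remaining 0 MB)
P14 (59 MB) → memory block 7 (remaining 69 MB)
P15 (65 MB) → memory block 7 (remaining 4 MB)
P16 (20 MB) → memory block 6 (remaining 16 MB)
P17 (88 MB) → memory block 8 (remaining 40 MB)

8 memory blocks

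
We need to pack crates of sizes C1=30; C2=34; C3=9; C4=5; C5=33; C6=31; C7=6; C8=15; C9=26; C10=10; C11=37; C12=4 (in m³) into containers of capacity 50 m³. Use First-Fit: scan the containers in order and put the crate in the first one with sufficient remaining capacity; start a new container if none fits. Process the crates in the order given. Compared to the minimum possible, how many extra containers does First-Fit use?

First-Fit: [30,9,5,6] [34,15] [33,10,4] [31] [26] [37] → 6 containers.
6 crates exceed 25 m³ (half the capacity), and no two of those can share a container, so at least 6 containers are needed.
So 6 is already optimal.

0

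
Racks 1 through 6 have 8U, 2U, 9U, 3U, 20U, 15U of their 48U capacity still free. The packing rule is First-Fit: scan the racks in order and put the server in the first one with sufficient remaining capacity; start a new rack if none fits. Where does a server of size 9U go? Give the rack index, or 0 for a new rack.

Racks with room: rack 3 (9U), rack 5 (20U), rack 6 (15U).
The first with room is rack 3.

3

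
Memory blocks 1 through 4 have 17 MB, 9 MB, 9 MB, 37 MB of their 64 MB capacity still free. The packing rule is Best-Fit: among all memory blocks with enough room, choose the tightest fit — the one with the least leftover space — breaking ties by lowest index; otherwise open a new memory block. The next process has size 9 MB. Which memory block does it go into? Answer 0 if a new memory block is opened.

2

Memory blocks with room: memory block 1 (17 MB), memory block 2 (9 MB), memory block 3 (9 MB), memory block 4 (37 MB).
Tightest fit is memory block 2 with 9 MB free.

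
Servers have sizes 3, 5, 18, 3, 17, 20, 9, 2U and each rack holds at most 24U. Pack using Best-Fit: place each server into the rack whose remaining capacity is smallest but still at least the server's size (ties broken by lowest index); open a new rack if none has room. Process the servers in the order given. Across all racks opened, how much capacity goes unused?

19

3U → rack 1 (remaining 21U)
5U → rack 1 (remaining 16U)
18U → rack 2 (remaining 6U)
3U → rack 2 (remaining 3U)
17U → rack 3 (remaining 7U)
20U → rack 4 (remaining 4U)
9U → rack 1 (remaining 7U)
2U → rack 2 (remaining 1U)
4 racks × 24U = 96U; used 77U; unused 19U.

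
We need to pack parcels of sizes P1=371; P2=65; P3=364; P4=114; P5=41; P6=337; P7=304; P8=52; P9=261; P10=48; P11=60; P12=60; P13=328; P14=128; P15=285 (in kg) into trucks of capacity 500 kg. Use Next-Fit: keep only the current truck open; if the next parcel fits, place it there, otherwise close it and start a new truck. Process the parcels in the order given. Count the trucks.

7

Put P1 (371 kg) in truck 1; 129 kg remain.
Put P2 (65 kg) in truck 1; 64 kg remain.
Put P3 (364 kg) in truck 2; 136 kg remain.
Put P4 (114 kg) in truck 2; 22 kg remain.
Put P5 (41 kg) in truck 3; 459 kg remain.
Put P6 (337 kg) in truck 3; 122 kg remain.
Put P7 (304 kg) in truck 4; 196 kg remain.
Put P8 (52 kg) in truck 4; 144 kg remain.
Put P9 (261 kg) in truck 5; 239 kg remain.
Put P10 (48 kg) in truck 5; 191 kg remain.
Put P11 (60 kg) in truck 5; 131 kg remain.
Put P12 (60 kg) in truck 5; 71 kg remain.
Put P13 (328 kg) in truck 6; 172 kg remain.
Put P14 (128 kg) in truck 6; 44 kg remain.
Put P15 (285 kg) in truck 7; 215 kg remain.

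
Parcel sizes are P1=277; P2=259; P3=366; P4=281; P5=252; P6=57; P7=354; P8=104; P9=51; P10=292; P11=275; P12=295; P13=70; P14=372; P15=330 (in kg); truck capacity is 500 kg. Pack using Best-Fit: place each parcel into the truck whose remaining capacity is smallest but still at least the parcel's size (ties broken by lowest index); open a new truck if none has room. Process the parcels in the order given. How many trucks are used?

truck 1: place P1 (277 kg), 223 kg left
truck 2: place P2 (259 kg), 241 kg left
truck 3: place P3 (366 kg), 134 kg left
truck 4: place P4 (281 kg), 219 kg left
truck 5: place P5 (252 kg), 248 kg left
truck 3: place P6 (57 kg), 77 kg left
truck 6: place P7 (354 kg), 146 kg left
truck 6: place P8 (104 kg), 42 kg left
truck 3: place P9 (51 kg), 26 kg left
truck 7: place P10 (292 kg), 208 kg left
truck 8: place P11 (275 kg), 225 kg left
truck 9: place P12 (295 kg), 205 kg left
truck 9: place P13 (70 kg), 135 kg left
truck 10: place P14 (372 kg), 128 kg left
truck 11: place P15 (330 kg), 170 kg left

11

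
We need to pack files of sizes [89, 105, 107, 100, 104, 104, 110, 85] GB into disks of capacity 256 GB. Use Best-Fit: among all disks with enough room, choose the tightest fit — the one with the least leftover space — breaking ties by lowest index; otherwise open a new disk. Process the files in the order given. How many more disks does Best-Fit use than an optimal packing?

0

Best-Fit: [89,105] [107,100] [104,104] [110,85] → 4 disks.
Total size 804 GB; any packing needs at least ⌈804/256⌉ = 4 disks.
So 4 is already optimal.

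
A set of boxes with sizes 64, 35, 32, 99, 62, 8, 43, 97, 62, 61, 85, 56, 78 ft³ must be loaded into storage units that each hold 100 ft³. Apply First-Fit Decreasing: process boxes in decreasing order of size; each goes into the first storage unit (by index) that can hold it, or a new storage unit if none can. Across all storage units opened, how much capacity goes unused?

Sorted descending: 99, 97, 85, 78, 64, 62, 62, 61, 56, 43, 35, 32, 8.
Put 99 ft³ in storage unit 1; 1 ft³ remain.
Put 97 ft³ in storage unit 2; 3 ft³ remain.
Put 85 ft³ in storage unit 3; 15 ft³ remain.
Put 78 ft³ in storage unit 4; 22 ft³ remain.
Put 64 ft³ in storage unit 5; 36 ft³ remain.
Put 62 ft³ in storage unit 6; 38 ft³ remain.
Put 62 ft³ in storage unit 7; 38 ft³ remain.
Put 61 ft³ in storage unit 8; 39 ft³ remain.
Put 56 ft³ in storage unit 9; 44 ft³ remain.
Put 43 ft³ in storage unit 9; 1 ft³ remain.
Put 35 ft³ in storage unit 5; 1 ft³ remain.
Put 32 ft³ in storage unit 6; 6 ft³ remain.
Put 8 ft³ in storage unit 3; 7 ft³ remain.
9 storage units × 100 ft³ = 900 ft³; used 782 ft³; unused 118 ft³.

118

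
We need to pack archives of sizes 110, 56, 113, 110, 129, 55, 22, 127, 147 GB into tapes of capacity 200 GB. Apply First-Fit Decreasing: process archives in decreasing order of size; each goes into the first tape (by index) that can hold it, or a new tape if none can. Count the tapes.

Sorted descending: 147, 129, 127, 113, 110, 110, 56, 55, 22.
147 GB → tape 1 (remaining 53 GB)
129 GB → tape 2 (remaining 71 GB)
127 GB → tape 3 (remaining 73 GB)
113 GB → tape 4 (remaining 87 GB)
110 GB → tape 5 (remaining 90 GB)
110 GB → tape 6 (remaining 90 GB)
56 GB → tape 2 (remaining 15 GB)
55 GB → tape 3 (remaining 18 GB)
22 GB → tape 1 (remaining 31 GB)

6 tapes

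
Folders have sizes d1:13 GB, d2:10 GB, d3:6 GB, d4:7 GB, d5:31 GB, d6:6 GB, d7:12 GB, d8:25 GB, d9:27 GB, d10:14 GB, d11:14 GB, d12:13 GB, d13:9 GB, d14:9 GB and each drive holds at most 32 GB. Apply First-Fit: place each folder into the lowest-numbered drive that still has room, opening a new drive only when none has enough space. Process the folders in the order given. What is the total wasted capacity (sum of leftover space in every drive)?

Put d1 (13 GB) in drive 1; 19 GB remain.
Put d2 (10 GB) in drive 1; 9 GB remain.
Put d3 (6 GB) in drive 1; 3 GB remain.
Put d4 (7 GB) in drive 2; 25 GB remain.
Put d5 (31 GB) in drive 3; 1 GB remain.
Put d6 (6 GB) in drive 2; 19 GB remain.
Put d7 (12 GB) in drive 2; 7 GB remain.
Put d8 (25 GB) in drive 4; 7 GB remain.
Put d9 (27 GB) in drive 5; 5 GB remain.
Put d10 (14 GB) in drive 6; 18 GB remain.
Put d11 (14 GB) in drive 6; 4 GB remain.
Put d12 (13 GB) in drive 7; 19 GB remain.
Put d13 (9 GB) in drive 7; 10 GB remain.
Put d14 (9 GB) in drive 7; 1 GB remain.
7 drives × 32 GB = 224 GB; used 196 GB; unused 28 GB.

28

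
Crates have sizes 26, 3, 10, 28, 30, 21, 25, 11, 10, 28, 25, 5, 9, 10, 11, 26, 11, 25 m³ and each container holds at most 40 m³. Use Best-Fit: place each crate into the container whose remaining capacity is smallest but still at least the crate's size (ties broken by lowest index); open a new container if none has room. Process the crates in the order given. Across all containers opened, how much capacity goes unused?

container 1: place 26 m³, 14 m³ left
container 1: place 3 m³, 11 m³ left
container 1: place 10 m³, 1 m³ left
container 2: place 28 m³, 12 m³ left
container 3: place 30 m³, 10 m³ left
container 4: place 21 m³, 19 m³ left
container 5: place 25 m³, 15 m³ left
container 2: place 11 m³, 1 m³ left
container 3: place 10 m³, 0 m³ left
container 6: place 28 m³, 12 m³ left
container 7: place 25 m³, 15 m³ left
container 6: place 5 m³, 7 m³ left
container 5: place 9 m³, 6 m³ left
container 7: place 10 m³, 5 m³ left
container 4: place 11 m³, 8 m³ left
container 8: place 26 m³, 14 m³ left
container 8: place 11 m³, 3 m³ left
container 9: place 25 m³, 15 m³ left
9 containers × 40 m³ = 360 m³; used 314 m³; unused 46 m³.

46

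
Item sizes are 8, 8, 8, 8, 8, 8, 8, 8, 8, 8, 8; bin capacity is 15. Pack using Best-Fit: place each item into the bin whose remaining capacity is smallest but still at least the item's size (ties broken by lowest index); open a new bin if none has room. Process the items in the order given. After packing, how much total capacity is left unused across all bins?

77

bin 1: place 8, 7 left
bin 2: place 8, 7 left
bin 3: place 8, 7 left
bin 4: place 8, 7 left
bin 5: place 8, 7 left
bin 6: place 8, 7 left
bin 7: place 8, 7 left
bin 8: place 8, 7 left
bin 9: place 8, 7 left
bin 10: place 8, 7 left
bin 11: place 8, 7 left
11 bins × 15 = 165; used 88; unused 77.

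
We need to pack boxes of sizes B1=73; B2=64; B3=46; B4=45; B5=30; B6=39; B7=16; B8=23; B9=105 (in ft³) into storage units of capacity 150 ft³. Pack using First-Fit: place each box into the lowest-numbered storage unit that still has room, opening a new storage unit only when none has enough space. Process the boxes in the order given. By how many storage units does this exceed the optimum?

First-Fit: [73,64] [46,45,30,16] [39,23] [105] → 4 storage units.
Total size 441 ft³; any packing needs at least ⌈441/150⌉ = 3 storage units.
An optimal packing achieves that bound: [105,45] [73,46,30] [64,39,23,16] → 3 storage units.
Excess: 4 − 3 = 1.

1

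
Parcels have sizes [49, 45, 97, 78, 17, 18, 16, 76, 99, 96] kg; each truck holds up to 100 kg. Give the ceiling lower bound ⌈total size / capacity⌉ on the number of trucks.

Total size = 49 + 45 + 97 + 78 + 17 + 18 + 16 + 76 + 99 + 96 = 591 kg.
⌈591 / 100⌉ = 6.

6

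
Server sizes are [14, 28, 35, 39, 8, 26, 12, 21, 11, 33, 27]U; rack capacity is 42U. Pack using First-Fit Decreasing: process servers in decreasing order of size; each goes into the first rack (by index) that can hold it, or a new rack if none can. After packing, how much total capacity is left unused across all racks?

Sorted descending: 39, 35, 33, 28, 27, 26, 21, 14, 12, 11, 8.
Put 39U in rack 1; 3U remain.
Put 35U in rack 2; 7U remain.
Put 33U in rack 3; 9U remain.
Put 28U in rack 4; 14U remain.
Put 27U in rack 5; 15U remain.
Put 26U in rack 6; 16U remain.
Put 21U in rack 7; 21U remain.
Put 14U in rack 4; 0U remain.
Put 12U in rack 5; 3U remain.
Put 11U in rack 6; 5U remain.
Put 8U in rack 3; 1U remain.
7 racks × 42U = 294U; used 254U; unused 40U.

40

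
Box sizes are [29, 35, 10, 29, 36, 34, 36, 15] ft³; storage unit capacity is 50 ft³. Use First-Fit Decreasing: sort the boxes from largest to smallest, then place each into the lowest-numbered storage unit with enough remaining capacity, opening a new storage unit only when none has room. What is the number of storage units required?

6 storage units

Sorted descending: 36, 36, 35, 34, 29, 29, 15, 10.
36 ft³ → storage unit 1 (remaining 14 ft³)
36 ft³ → storage unit 2 (remaining 14 ft³)
35 ft³ → storage unit 3 (remaining 15 ft³)
34 ft³ → storage unit 4 (remaining 16 ft³)
29 ft³ → storage unit 5 (remaining 21 ft³)
29 ft³ → storage unit 6 (remaining 21 ft³)
15 ft³ → storage unit 3 (remaining 0 ft³)
10 ft³ → storage unit 1 (remaining 4 ft³)
Final storage units: [36,10] [36] [35,15] [34] [29] [29].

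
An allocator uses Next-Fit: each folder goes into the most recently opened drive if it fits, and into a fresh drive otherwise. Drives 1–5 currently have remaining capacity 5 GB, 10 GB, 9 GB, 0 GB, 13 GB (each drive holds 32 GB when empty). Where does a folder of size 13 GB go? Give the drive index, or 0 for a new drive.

Next-Fit only looks at drive 5, which has 13 GB free.
13 GB fits there.

5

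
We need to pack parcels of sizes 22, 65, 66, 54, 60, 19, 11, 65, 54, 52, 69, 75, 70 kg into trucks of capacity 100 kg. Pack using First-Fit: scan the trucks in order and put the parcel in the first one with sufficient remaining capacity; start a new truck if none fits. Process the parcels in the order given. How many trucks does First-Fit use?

Put 22 kg in truck 1; 78 kg remain.
Put 65 kg in truck 1; 13 kg remain.
Put 66 kg in truck 2; 34 kg remain.
Put 54 kg in truck 3; 46 kg remain.
Put 60 kg in truck 4; 40 kg remain.
Put 19 kg in truck 2; 15 kg remain.
Put 11 kg in truck 1; 2 kg remain.
Put 65 kg in truck 5; 35 kg remain.
Put 54 kg in truck 6; 46 kg remain.
Put 52 kg in truck 7; 48 kg remain.
Put 69 kg in truck 8; 31 kg remain.
Put 75 kg in truck 9; 25 kg remain.
Put 70 kg in truck 10; 30 kg remain.

10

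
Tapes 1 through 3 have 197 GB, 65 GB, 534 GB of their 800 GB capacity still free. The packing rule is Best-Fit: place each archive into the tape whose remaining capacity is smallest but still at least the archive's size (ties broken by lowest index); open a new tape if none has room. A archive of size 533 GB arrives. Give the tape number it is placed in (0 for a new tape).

Tapes with room: tape 3 (534 GB).
Tightest fit is tape 3 with 534 GB free.

3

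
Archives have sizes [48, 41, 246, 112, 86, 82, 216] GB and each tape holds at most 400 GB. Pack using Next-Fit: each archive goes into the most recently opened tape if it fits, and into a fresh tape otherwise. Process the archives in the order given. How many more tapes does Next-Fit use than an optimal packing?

0

Next-Fit: [48,41,246] [112,86,82] [216] → 3 tapes.
Total size 831 GB; any packing needs at least ⌈831/400⌉ = 3 tapes.
So 3 is already optimal.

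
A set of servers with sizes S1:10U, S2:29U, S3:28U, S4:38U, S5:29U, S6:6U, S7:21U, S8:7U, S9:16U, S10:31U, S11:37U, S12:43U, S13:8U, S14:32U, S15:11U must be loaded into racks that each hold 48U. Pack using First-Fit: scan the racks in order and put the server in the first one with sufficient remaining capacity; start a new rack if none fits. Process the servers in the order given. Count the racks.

9

Put S1 (10U) in rack 1; 38U remain.
Put S2 (29U) in rack 1; 9U remain.
Put S3 (28U) in rack 2; 20U remain.
Put S4 (38U) in rack 3; 10U remain.
Put S5 (29U) in rack 4; 19U remain.
Put S6 (6U) in rack 1; 3U remain.
Put S7 (21U) in rack 5; 27U remain.
Put S8 (7U) in rack 2; 13U remain.
Put S9 (16U) in rack 4; 3U remain.
Put S10 (31U) in rack 6; 17U remain.
Put S11 (37U) in rack 7; 11U remain.
Put S12 (43U) in rack 8; 5U remain.
Put S13 (8U) in rack 2; 5U remain.
Put S14 (32U) in rack 9; 16U remain.
Put S15 (11U) in rack 5; 16U remain.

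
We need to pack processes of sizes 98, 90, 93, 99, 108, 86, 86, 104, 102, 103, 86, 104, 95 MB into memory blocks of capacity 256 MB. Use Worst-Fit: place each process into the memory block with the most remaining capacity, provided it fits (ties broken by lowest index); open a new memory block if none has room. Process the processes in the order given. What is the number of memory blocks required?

98 MB → memory block 1 (remaining 158 MB)
90 MB → memory block 1 (remaining 68 MB)
93 MB → memory block 2 (remaining 163 MB)
99 MB → memory block 2 (remaining 64 MB)
108 MB → memory block 3 (remaining 148 MB)
86 MB → memory block 3 (remaining 62 MB)
86 MB → memory block 4 (remaining 170 MB)
104 MB → memory block 4 (remaining 66 MB)
102 MB → memory block 5 (remaining 154 MB)
103 MB → memory block 5 (remaining 51 MB)
86 MB → memory block 6 (remaining 170 MB)
104 MB → memory block 6 (remaining 66 MB)
95 MB → memory block 7 (remaining 161 MB)
Final memory blocks: [98,90] [93,99] [108,86] [86,104] [102,103] [86,104] [95].

7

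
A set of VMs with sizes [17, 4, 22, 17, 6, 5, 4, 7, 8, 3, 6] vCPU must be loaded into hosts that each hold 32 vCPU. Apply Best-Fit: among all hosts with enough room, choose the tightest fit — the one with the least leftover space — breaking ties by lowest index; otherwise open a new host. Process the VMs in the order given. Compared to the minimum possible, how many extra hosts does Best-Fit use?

0

Best-Fit: [17,4,5,3] [22,6,4] [17,7,8] [6] → 4 hosts.
Total size 99 vCPU; any packing needs at least ⌈99/32⌉ = 4 hosts.
So 4 is already optimal.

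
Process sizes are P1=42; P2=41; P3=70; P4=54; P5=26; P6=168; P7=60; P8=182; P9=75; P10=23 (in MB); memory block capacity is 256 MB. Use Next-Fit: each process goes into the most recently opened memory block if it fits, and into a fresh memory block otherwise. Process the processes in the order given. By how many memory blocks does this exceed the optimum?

1

Next-Fit: [42,41,70,54,26] [168,60] [182] [75,23] → 4 memory blocks.
Total size 741 MB; any packing needs at least ⌈741/256⌉ = 3 memory blocks.
An optimal packing achieves that bound: [182,70] [168,75] [60,54,42,41,26,23] → 3 memory blocks.
Excess: 4 − 3 = 1.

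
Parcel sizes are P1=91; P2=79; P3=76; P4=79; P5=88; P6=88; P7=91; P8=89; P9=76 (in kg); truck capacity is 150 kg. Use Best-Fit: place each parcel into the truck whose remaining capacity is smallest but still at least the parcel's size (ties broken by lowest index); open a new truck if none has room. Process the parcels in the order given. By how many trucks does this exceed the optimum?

Best-Fit: [91] [79] [76] [79] [88] [88] [91] [89] [76] → 9 trucks.
9 parcels exceed 75 kg (half the capacity), and no two of those can share a truck, so at least 9 trucks are needed.
So 9 is already optimal.

0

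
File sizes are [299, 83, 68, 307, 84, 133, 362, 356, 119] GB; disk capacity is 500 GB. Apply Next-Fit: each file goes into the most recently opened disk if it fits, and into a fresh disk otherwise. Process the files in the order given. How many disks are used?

4 disks

disk 1: place 299 GB, 201 GB left
disk 1: place 83 GB, 118 GB left
disk 1: place 68 GB, 50 GB left
disk 2: place 307 GB, 193 GB left
disk 2: place 84 GB, 109 GB left
disk 3: place 133 GB, 367 GB left
disk 3: place 362 GB, 5 GB left
disk 4: place 356 GB, 144 GB left
disk 4: place 119 GB, 25 GB left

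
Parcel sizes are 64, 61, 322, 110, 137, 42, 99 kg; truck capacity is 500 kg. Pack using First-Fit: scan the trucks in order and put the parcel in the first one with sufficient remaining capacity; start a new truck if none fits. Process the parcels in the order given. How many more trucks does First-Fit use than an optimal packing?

First-Fit: [64,61,322,42] [110,137,99] → 2 trucks.
Total size 835 kg; any packing needs at least ⌈835/500⌉ = 2 trucks.
So 2 is already optimal.

0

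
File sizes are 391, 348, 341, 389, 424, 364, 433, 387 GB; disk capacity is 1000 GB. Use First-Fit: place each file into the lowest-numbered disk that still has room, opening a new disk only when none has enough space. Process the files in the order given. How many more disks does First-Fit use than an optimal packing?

First-Fit: [391,348] [341,389] [424,364] [433,387] → 4 disks.
Total size 3077 GB; any packing needs at least ⌈3077/1000⌉ = 4 disks.
So 4 is already optimal.

0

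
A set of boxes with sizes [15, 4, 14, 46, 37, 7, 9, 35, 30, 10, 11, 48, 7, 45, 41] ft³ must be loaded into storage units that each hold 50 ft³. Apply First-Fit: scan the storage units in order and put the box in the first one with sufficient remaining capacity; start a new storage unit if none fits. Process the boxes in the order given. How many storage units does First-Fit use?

8 storage units

Put 15 ft³ in storage unit 1; 35 ft³ remain.
Put 4 ft³ in storage unit 1; 31 ft³ remain.
Put 14 ft³ in storage unit 1; 17 ft³ remain.
Put 46 ft³ in storage unit 2; 4 ft³ remain.
Put 37 ft³ in storage unit 3; 13 ft³ remain.
Put 7 ft³ in storage unit 1; 10 ft³ remain.
Put 9 ft³ in storage unit 1; 1 ft³ remain.
Put 35 ft³ in storage unit 4; 15 ft³ remain.
Put 30 ft³ in storage unit 5; 20 ft³ remain.
Put 10 ft³ in storage unit 3; 3 ft³ remain.
Put 11 ft³ in storage unit 4; 4 ft³ remain.
Put 48 ft³ in storage unit 6; 2 ft³ remain.
Put 7 ft³ in storage unit 5; 13 ft³ remain.
Put 45 ft³ in storage unit 7; 5 ft³ remain.
Put 41 ft³ in storage unit 8; 9 ft³ remain.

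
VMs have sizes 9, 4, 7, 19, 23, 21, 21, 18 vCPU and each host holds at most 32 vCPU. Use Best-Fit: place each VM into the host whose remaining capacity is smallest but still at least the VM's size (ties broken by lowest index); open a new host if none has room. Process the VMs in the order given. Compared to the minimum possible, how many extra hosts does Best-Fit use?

Best-Fit: [9,4,7] [19] [23] [21] [21] [18] → 6 hosts.
5 VMs exceed 16 vCPU (half the capacity), and no two of those can share a host, so at least 5 hosts are needed.
An optimal packing achieves that bound: [23,9] [21,7,4] [21] [19] [18] → 5 hosts.
Excess: 6 − 5 = 1.

1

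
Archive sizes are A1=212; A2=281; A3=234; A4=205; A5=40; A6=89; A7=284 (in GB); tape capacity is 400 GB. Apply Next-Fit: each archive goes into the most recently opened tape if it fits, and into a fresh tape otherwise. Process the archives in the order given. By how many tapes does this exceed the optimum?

0

Next-Fit: [212] [281] [234] [205,40,89] [284] → 5 tapes.
5 archives exceed 200 GB (half the capacity), and no two of those can share a tape, so at least 5 tapes are needed.
So 5 is already optimal.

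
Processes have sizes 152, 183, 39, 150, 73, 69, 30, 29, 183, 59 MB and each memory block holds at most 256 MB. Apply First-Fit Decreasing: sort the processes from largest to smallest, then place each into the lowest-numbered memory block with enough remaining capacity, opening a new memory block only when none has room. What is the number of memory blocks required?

Sorted descending: 183, 183, 152, 150, 73, 69, 59, 39, 30, 29.
183 MB → memory block 1 (remaining 73 MB)
183 MB → memory block 2 (remaining 73 MB)
152 MB → memory block 3 (remaining 104 MB)
150 MB → memory block 4 (remaining 106 MB)
73 MB → memory block 1 (remaining 0 MB)
69 MB → memory block 2 (remaining 4 MB)
59 MB → memory block 3 (remaining 45 MB)
39 MB → memory block 3 (remaining 6 MB)
30 MB → memory block 4 (remaining 76 MB)
29 MB → memory block 4 (remaining 47 MB)

4 memory blocks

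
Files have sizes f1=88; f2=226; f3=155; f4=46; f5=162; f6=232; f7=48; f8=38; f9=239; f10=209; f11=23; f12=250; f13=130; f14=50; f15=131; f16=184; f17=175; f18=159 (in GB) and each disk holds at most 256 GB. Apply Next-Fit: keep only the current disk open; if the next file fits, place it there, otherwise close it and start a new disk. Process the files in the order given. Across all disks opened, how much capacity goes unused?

Put f1 (88 GB) in disk 1; 168 GB remain.
Put f2 (226 GB) in disk 2; 30 GB remain.
Put f3 (155 GB) in disk 3; 101 GB remain.
Put f4 (46 GB) in disk 3; 55 GB remain.
Put f5 (162 GB) in disk 4; 94 GB remain.
Put f6 (232 GB) in disk 5; 24 GB remain.
Put f7 (48 GB) in disk 6; 208 GB remain.
Put f8 (38 GB) in disk 6; 170 GB remain.
Put f9 (239 GB) in disk 7; 17 GB remain.
Put f10 (209 GB) in disk 8; 47 GB remain.
Put f11 (23 GB) in disk 8; 24 GB remain.
Put f12 (250 GB) in disk 9; 6 GB remain.
Put f13 (130 GB) in disk 10; 126 GB remain.
Put f14 (50 GB) in disk 10; 76 GB remain.
Put f15 (131 GB) in disk 11; 125 GB remain.
Put f16 (184 GB) in disk 12; 72 GB remain.
Put f17 (175 GB) in disk 13; 81 GB remain.
Put f18 (159 GB) in disk 14; 97 GB remain.
14 disks × 256 GB = 3584 GB; used 2545 GB; unused 1039 GB.

1039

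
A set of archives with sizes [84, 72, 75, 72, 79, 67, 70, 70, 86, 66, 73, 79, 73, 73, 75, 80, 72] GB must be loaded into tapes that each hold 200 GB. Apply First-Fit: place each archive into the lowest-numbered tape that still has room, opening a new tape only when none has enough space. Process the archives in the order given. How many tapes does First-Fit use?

9

Put 84 GB in tape 1; 116 GB remain.
Put 72 GB in tape 1; 44 GB remain.
Put 75 GB in tape 2; 125 GB remain.
Put 72 GB in tape 2; 53 GB remain.
Put 79 GB in tape 3; 121 GB remain.
Put 67 GB in tape 3; 54 GB remain.
Put 70 GB in tape 4; 130 GB remain.
Put 70 GB in tape 4; 60 GB remain.
Put 86 GB in tape 5; 114 GB remain.
Put 66 GB in tape 5; 48 GB remain.
Put 73 GB in tape 6; 127 GB remain.
Put 79 GB in tape 6; 48 GB remain.
Put 73 GB in tape 7; 127 GB remain.
Put 73 GB in tape 7; 54 GB remain.
Put 75 GB in tape 8; 125 GB remain.
Put 80 GB in tape 8; 45 GB remain.
Put 72 GB in tape 9; 128 GB remain.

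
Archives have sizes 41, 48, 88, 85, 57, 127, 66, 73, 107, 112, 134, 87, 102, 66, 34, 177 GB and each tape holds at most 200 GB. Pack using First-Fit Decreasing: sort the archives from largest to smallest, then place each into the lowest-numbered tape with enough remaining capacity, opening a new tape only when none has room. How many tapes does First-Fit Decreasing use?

8

Sorted descending: 177, 134, 127, 112, 107, 102, 88, 87, 85, 73, 66, 66, 57, 48, 41, 34.
Put 177 GB in tape 1; 23 GB remain.
Put 134 GB in tape 2; 66 GB remain.
Put 127 GB in tape 3; 73 GB remain.
Put 112 GB in tape 4; 88 GB remain.
Put 107 GB in tape 5; 93 GB remain.
Put 102 GB in tape 6; 98 GB remain.
Put 88 GB in tape 4; 0 GB remain.
Put 87 GB in tape 5; 6 GB remain.
Put 85 GB in tape 6; 13 GB remain.
Put 73 GB in tape 3; 0 GB remain.
Put 66 GB in tape 2; 0 GB remain.
Put 66 GB in tape 7; 134 GB remain.
Put 57 GB in tape 7; 77 GB remain.
Put 48 GB in tape 7; 29 GB remain.
Put 41 GB in tape 8; 159 GB remain.
Put 34 GB in tape 8; 125 GB remain.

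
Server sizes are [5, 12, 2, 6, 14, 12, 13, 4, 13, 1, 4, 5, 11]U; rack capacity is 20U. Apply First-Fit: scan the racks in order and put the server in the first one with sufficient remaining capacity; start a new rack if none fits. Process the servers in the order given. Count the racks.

rack 1: place 5U, 15U left
rack 1: place 12U, 3U left
rack 1: place 2U, 1U left
rack 2: place 6U, 14U left
rack 2: place 14U, 0U left
rack 3: place 12U, 8U left
rack 4: place 13U, 7U left
rack 3: place 4U, 4U left
rack 5: place 13U, 7U left
rack 1: place 1U, 0U left
rack 3: place 4U, 0U left
rack 4: place 5U, 2U left
rack 6: place 11U, 9U left

6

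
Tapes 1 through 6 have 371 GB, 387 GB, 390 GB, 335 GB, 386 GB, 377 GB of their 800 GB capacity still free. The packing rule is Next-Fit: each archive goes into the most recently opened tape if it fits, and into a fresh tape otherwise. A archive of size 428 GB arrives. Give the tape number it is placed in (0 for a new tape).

Next-Fit only looks at tape 6, which has 377 GB free.
428 GB does not fit, so a new tape is opened.

0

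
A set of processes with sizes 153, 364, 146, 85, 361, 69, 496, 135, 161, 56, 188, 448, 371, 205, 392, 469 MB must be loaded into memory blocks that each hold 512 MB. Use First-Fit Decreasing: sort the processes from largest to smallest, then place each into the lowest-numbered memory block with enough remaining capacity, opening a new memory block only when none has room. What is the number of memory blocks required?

9

Sorted descending: 496, 469, 448, 392, 371, 364, 361, 205, 188, 161, 153, 146, 135, 85, 69, 56.
Put 496 MB in memory block 1; 16 MB remain.
Put 469 MB in memory block 2; 43 MB remain.
Put 448 MB in memory block 3; 64 MB remain.
Put 392 MB in memory block 4; 120 MB remain.
Put 371 MB in memory block 5; 141 MB remain.
Put 364 MB in memory block 6; 148 MB remain.
Put 361 MB in memory block 7; 151 MB remain.
Put 205 MB in memory block 8; 307 MB remain.
Put 188 MB in memory block 8; 119 MB remain.
Put 161 MB in memory block 9; 351 MB remain.
Put 153 MB in memory block 9; 198 MB remain.
Put 146 MB in memory block 6; 2 MB remain.
Put 135 MB in memory block 5; 6 MB remain.
Put 85 MB in memory block 4; 35 MB remain.
Put 69 MB in memory block 7; 82 MB remain.
Put 56 MB in memory block 3; 8 MB remain.
Final memory blocks: [496] [469] [448,56] [392,85] [371,135] [364,146] [361,69] [205,188] [161,153].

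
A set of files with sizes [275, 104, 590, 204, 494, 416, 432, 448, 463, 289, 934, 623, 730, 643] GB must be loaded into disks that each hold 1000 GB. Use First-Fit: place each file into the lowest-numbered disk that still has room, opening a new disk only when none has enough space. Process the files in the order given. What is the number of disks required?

disk 1: place 275 GB, 725 GB left
disk 1: place 104 GB, 621 GB left
disk 1: place 590 GB, 31 GB left
disk 2: place 204 GB, 796 GB left
disk 2: place 494 GB, 302 GB left
disk 3: place 416 GB, 584 GB left
disk 3: place 432 GB, 152 GB left
disk 4: place 448 GB, 552 GB left
disk 4: place 463 GB, 89 GB left
disk 2: place 289 GB, 13 GB left
disk 5: place 934 GB, 66 GB left
disk 6: place 623 GB, 377 GB left
disk 7: place 730 GB, 270 GB left
disk 8: place 643 GB, 357 GB left
Final disks: [275,104,590] [204,494,289] [416,432] [448,463] [934] [623] [730] [643].

8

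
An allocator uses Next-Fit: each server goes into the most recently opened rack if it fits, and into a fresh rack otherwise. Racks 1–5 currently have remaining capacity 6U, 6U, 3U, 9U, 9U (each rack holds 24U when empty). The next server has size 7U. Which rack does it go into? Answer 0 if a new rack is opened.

Next-Fit only looks at rack 5, which has 9U free.
7U fits there.

5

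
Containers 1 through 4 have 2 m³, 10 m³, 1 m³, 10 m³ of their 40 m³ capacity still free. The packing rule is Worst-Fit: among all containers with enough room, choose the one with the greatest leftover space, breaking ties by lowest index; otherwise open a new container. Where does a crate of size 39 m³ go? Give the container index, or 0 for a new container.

No container has ≥ 39 m³ free, so a new container is opened.

0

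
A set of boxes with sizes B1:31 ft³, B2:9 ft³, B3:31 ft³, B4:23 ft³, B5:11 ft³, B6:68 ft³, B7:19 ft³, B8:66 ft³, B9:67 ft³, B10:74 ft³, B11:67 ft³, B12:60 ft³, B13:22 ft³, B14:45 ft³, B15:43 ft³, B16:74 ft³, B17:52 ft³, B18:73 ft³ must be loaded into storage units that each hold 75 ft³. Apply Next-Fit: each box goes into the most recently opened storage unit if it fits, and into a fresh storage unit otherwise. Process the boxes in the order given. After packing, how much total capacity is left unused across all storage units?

B1 (31 ft³) → storage unit 1 (remaining 44 ft³)
B2 (9 ft³) → storage unit 1 (remaining 35 ft³)
B3 (31 ft³) → storage unit 1 (remaining 4 ft³)
B4 (23 ft³) → storage unit 2 (remaining 52 ft³)
B5 (11 ft³) → storage unit 2 (remaining 41 ft³)
B6 (68 ft³) → storage unit 3 (remaining 7 ft³)
B7 (19 ft³) → storage unit 4 (remaining 56 ft³)
B8 (66 ft³) → storage unit 5 (remaining 9 ft³)
B9 (67 ft³) → storage unit 6 (remaining 8 ft³)
B10 (74 ft³) → storage unit 7 (remaining 1 ft³)
B11 (67 ft³) → storage unit 8 (remaining 8 ft³)
B12 (60 ft³) → storage unit 9 (remaining 15 ft³)
B13 (22 ft³) → storage unit 10 (remaining 53 ft³)
B14 (45 ft³) → storage unit 10 (remaining 8 ft³)
B15 (43 ft³) → storage unit 11 (remaining 32 ft³)
B16 (74 ft³) → storage unit 12 (remaining 1 ft³)
B17 (52 ft³) → storage unit 13 (remaining 23 ft³)
B18 (73 ft³) → storage unit 14 (remaining 2 ft³)
14 storage units × 75 ft³ = 1050 ft³; used 835 ft³; unused 215 ft³.

215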